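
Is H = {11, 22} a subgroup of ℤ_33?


Subgroup test for H = {11, 22} in (ℤ_33, +):
(1) 0 ∈ H? No
(2) Closure: for all a,b ∈ H, (a+b) mod 33 ∈ H? No  [counterexample: 11 + 22 = 0 ∉ H]
(3) Inverses: for all a ∈ H, -a mod 33 ∈ H? Yes

No, H is not a subgroup of ℤ_33


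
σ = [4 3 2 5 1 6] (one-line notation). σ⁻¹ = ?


To find σ⁻¹, swap domain and range:
σ(1) = 4 → σ⁻¹(4) = 1
σ(2) = 3 → σ⁻¹(3) = 2
σ(3) = 2 → σ⁻¹(2) = 3
σ(4) = 5 → σ⁻¹(5) = 4
σ(5) = 1 → σ⁻¹(1) = 5
σ(6) = 6 → σ⁻¹(6) = 6

σ⁻¹ = [5 3 2 1 4 6]


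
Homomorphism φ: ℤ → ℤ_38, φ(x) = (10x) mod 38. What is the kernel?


Kernel = preimage of identity
ker(φ) = {x ∈ ℤ : 10x ≡ 0 (mod 38)}. gcd(10,38) = 2, so 10x ≡ 0 (mod 38) ⟺ x ≡ 0 (mod 38/2 = 19). Hence ker(φ) = 19ℤ

ker(φ) = 19ℤ


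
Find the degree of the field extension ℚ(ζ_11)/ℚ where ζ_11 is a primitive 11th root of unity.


[ℚ(ζ_n):ℚ] = deg Φ_n(x) = φ(n). Here φ(11) = 10

[ℚ(ζ_11)/ℚ where ζ_11 is a primitive 11th root of unity] = 10


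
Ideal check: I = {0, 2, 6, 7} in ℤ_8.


Check ideal conditions for I = {0, 2, 6, 7} in ℤ_8:
(1) I is an additive subgroup? No
(2) For r ∈ ℤ_8 and a ∈ I: r·a ∈ I? No  [counterexample: r=2, a=2, r·a mod 8 = 4 ∉ I]

No, I is not an ideal of ℤ_8


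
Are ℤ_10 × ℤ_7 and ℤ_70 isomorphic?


Comparing ℤ_10 × ℤ_7 and ℤ_70:
gcd(10,7) = 1, so ℤ_10 × ℤ_7 ≅ ℤ_70 (CRT)

Yes, ℤ_10 × ℤ_7 ≅ ℤ_70


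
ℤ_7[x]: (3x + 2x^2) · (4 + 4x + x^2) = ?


Expand and collect like terms; reduce coefficients mod 7:
x^0: 0·4 = 0 ≡ 0 (mod 7)
x^1: 0·4 + 3·4 = 12 ≡ 5 (mod 7)
x^2: 0·1 + 3·4 + 2·4 = 20 ≡ 6 (mod 7)
x^3: 3·1 + 2·4 = 11 ≡ 4 (mod 7)
x^4: 2·1 = 2 ≡ 2 (mod 7)
Result: 5x + 6x^2 + 4x^3 + 2x^4

f · g = 5x + 6x^2 + 4x^3 + 2x^4


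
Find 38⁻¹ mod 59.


Use the extended Euclidean algorithm to write 1 = 38·s + 59·t; then s mod 59 is the inverse.
Euclidean algorithm:
  38 = 0·59 + 38
  59 = 1·38 + 21
  38 = 1·21 + 17
  21 = 1·17 + 4
  17 = 4·4 + 1
  4 = 4·1 + 0
gcd(38,59) = 1
Back-substitution gives: 38·(14) + 59·(-9) = 1
So 38⁻¹ ≡ 14 ≡ 14 (mod 59)
Check: 38 × 14 = 532 ≡ 1 (mod 59) ✓

38⁻¹ ≡ 14 (mod 59)


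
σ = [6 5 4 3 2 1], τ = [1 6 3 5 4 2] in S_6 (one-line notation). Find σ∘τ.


σ∘τ: apply τ first, then σ
1 →τ 1 →σ 6
2 →τ 6 →σ 1
3 →τ 3 →σ 4
4 →τ 5 →σ 2
5 →τ 4 →σ 3
6 →τ 2 →σ 5

σ∘τ = [6 1 4 2 3 5]


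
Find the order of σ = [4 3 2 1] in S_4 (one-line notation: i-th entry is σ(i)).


Cycle decomposition: (1 4) (2 3)
Cycle lengths: 2, 2
Order = lcm(2, 2) = 2

ord(σ) = 2


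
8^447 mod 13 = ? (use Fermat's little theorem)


Fermat's little theorem: if p is prime and gcd(a,p)=1, then a^(p-1) ≡ 1 (mod p)
p = 13 is prime, gcd(8,13) = 1
Reduce exponent: 447 mod 12 = 3
So 8^447 ≡ 8^3 (mod 13)
8^3 mod 13 = 5

8^447 ≡ 5 (mod 13)


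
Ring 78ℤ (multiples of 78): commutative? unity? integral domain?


78ℤ is a commutative ring under +,× but has no multiplicative identity (1 ∉ 78ℤ); it has no zero divisors, but without unity it is not an integral domain
Commutative: Yes
Integral domain: No
Has unity: No

78ℤ (multiples of 78): Commutative=Yes, Unity=No


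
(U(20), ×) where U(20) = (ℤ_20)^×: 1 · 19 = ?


Operation: multiplication mod 20
1 · 19 = (a × b) mod 20 with a = 1, b = 19

1 · 19 = 19


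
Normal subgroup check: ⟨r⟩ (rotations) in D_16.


H = ⟨r⟩ (rotations) in D_16
The rotation subgroup ⟨r⟩ has index 2 in D_16, so it is normal

Yes, normal subgroup


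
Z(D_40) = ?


Z(G) = {g ∈ G | gx = xg for all x ∈ G}
For even n, Z(D_n) = {e, r^(n/2)}: the 180° rotation r^20 commutes with every reflection and rotation

Z(D_40) = {e, r^20}


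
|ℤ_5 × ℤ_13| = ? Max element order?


|ℤ_5 × ℤ_13| = 5 × 13 = 65
Max element order = lcm(5,13) = 65
Cyclic? Yes (gcd=1)

|ℤ_5×ℤ_13| = 65, max element order = 65


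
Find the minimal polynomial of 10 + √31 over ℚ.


Let α = 10 + √31. Then α - 10 = √31, so (α - 10)² = 31, giving α² - 20α + 69 = 0. Degree 2 and α ∉ ℚ, so this is the minimal polynomial.

Minimal polynomial: x² - 20x + 69


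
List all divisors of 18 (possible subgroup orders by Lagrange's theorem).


Lagrange's theorem: |H| divides |G|
|G| = 18
Divisors of 18: 1, 2, 3, 6, 9, 18

Possible subgroup orders: {1, 2, 3, 6, 9, 18}


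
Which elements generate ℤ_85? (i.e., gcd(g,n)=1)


g generates ℤ_n iff gcd(g,n) = 1
Prime factors of 85: 5, 17
Generators are g ∈ {1,...,84} not divisible by any of these primes.
Generators: {1, 2, 3, 4, 6, 7, 8, 9, 11, 12, 13, 14, 16, 18, 19, 21, 22, 23, 24, 26, 27, 28, 29, 31, 32, 33, 36, 37, 38, 39, 41, 42, 43, 44, 46, 47, 48, 49, 52, 53, 54, 56, 57, 58, 59, 61, 62, 63, 64, 66, 67, 69, 71, 72, 73, 74, 76, 77, 78, 79, 81, 82, 83, 84}
Number of generators = φ(85) = 64

Generators of ℤ_85 = {1, 2, 3, 4, 6, 7, 8, 9, 11, 12, 13, 14, 16, 18, 19, 21, 22, 23, 24, 26, 27, 28, 29, 31, 32, 33, 36, 37, 38, 39, 41, 42, 43, 44, 46, 47, 48, 49, 52, 53, 54, 56, 57, 58, 59, 61, 62, 63, 64, 66, 67, 69, 71, 72, 73, 74, 76, 77, 78, 79, 81, 82, 83, 84}


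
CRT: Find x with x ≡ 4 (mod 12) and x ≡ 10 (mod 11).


m₁ = 12, m₂ = 11, gcd = 1, so CRT applies. M = m₁·m₂ = 132
Let M₁ = M/m₁ = 11, M₂ = M/m₂ = 12
Find y₁ ≡ M₁⁻¹ (mod m₁): 11⁻¹ ≡ 11 (mod 12)
Find y₂ ≡ M₂⁻¹ (mod m₂): 12⁻¹ ≡ 1 (mod 11)
x = a₁·M₁·y₁ + a₂·M₂·y₂ = 4·11·11 + 10·12·1 = 604
Reduce mod 132: x ≡ 76
Check: 76 mod 12 = 4 ✓, 76 mod 11 = 10 ✓

x ≡ 76 (mod 132)


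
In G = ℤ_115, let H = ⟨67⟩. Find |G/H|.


|⟨67⟩| = n / gcd(67, 115) = 115 / 1 = 115
H is normal (ℤ_115 is abelian).
|G/H| = |G| / |H| = 115 / 115 = 1

|G/H| = 1


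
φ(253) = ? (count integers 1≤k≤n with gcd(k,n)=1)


Factor n: 253 = 11 × 23
φ(n) = n · ∏(1 - 1/p) over distinct primes p | n
φ(253) = 253 · (1 - 1/11) · (1 - 1/23) = 220

φ(253) = 220


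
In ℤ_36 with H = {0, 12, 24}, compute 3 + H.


3 + H = {3 + h (mod 36) : h ∈ H}
3+0=3, 3+12=15, 3+24=27

3 + H = {3, 15, 27}


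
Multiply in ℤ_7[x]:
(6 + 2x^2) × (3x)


Expand and collect like terms; reduce coefficients mod 7:
x^0: 6·0 = 0 ≡ 0 (mod 7)
x^1: 6·3 + 0·0 = 18 ≡ 4 (mod 7)
x^2: 0·3 + 2·0 = 0 ≡ 0 (mod 7)
x^3: 2·3 = 6 ≡ 6 (mod 7)
Result: 4x + 6x^3

f · g = 4x + 6x^3


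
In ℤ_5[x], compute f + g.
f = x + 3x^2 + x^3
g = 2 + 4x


Add coefficients mod 5:
x^0: 0 + 2 = 2 (mod 5)
x^1: 1 + 4 = 0 (mod 5)
x^2: 3 + 0 = 3 (mod 5)
x^3: 1 + 0 = 1 (mod 5)
Result: 2 + 3x^2 + x^3

f + g = 2 + 3x^2 + x^3


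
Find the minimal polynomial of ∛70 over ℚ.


∛70 satisfies x³ - 70 = 0, irreducible over ℚ (no rational root; 70 is not a perfect cube)

Minimal polynomial: x³ - 70


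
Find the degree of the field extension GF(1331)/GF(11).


GF(1331) = GF(11^3), so the extension degree is 3

[GF(1331)/GF(11)] = 3


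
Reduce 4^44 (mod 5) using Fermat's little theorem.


Fermat's little theorem: if p is prime and gcd(a,p)=1, then a^(p-1) ≡ 1 (mod p)
p = 5 is prime, gcd(4,5) = 1
Reduce exponent: 44 mod 4 = 0
So 4^44 ≡ 4^0 (mod 5)
4^0 = 1

4^44 ≡ 1 (mod 5)


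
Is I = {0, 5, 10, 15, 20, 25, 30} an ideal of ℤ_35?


Check ideal conditions for I = {0, 5, 10, 15, 20, 25, 30} in ℤ_35:
(1) I is an additive subgroup? Yes
(2) For r ∈ ℤ_35 and a ∈ I: r·a ∈ I? Yes

Yes, I is an ideal of ℤ_35


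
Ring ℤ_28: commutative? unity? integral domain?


ℤ_28 is a commutative ring with unity 1; 28 = 2×14 is composite, so 2·14 ≡ 0 gives zero divisors (not an integral domain)
Commutative: Yes
Integral domain: No
Has unity: Yes

ℤ_28: Commutative=Yes, Unity=Yes


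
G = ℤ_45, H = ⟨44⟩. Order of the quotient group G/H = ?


|⟨44⟩| = n / gcd(44, 45) = 45 / 1 = 45
H is normal (ℤ_45 is abelian).
|G/H| = |G| / |H| = 45 / 45 = 1

|G/H| = 1


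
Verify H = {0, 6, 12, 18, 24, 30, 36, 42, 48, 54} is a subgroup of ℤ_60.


Subgroup test for H = {0, 6, 12, 18, 24, 30, 36, 42, 48, 54} in (ℤ_60, +):
(1) 0 ∈ H? Yes
(2) Closure: for all a,b ∈ H, (a+b) mod 60 ∈ H? Yes
(3) Inverses: for all a ∈ H, -a mod 60 ∈ H? Yes

Yes, H is a subgroup of ℤ_60


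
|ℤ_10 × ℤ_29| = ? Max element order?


|ℤ_10 × ℤ_29| = 10 × 29 = 290
Max element order = lcm(10,29) = 290
Cyclic? Yes (gcd=1)

|ℤ_10×ℤ_29| = 290, max element order = 290


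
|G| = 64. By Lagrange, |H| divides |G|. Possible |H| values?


Lagrange's theorem: |H| divides |G|
|G| = 64
Divisors of 64: 1, 2, 4, 8, 16, 32, 64

Possible subgroup orders: {1, 2, 4, 8, 16, 32, 64}


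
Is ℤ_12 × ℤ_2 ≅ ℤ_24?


Comparing ℤ_12 × ℤ_2 and ℤ_24:
gcd(12,2) = 2 ≠ 1. Max element order in ℤ_12×ℤ_2 is lcm(12,2) = 12 < 24, so it has no element of order 24

No, ℤ_12 × ℤ_2 ≇ ℤ_24


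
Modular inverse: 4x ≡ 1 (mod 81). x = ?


Use the extended Euclidean algorithm to write 1 = 4·s + 81·t; then s mod 81 is the inverse.
Euclidean algorithm:
  4 = 0·81 + 4
  81 = 20·4 + 1
  4 = 4·1 + 0
gcd(4,81) = 1
Back-substitution gives: 4·(-20) + 81·(1) = 1
So 4⁻¹ ≡ -20 ≡ 61 (mod 81)
Check: 4 × 61 = 244 ≡ 1 (mod 81) ✓

4⁻¹ ≡ 61 (mod 81)


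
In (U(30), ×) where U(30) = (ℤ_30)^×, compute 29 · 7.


Operation: multiplication mod 30
29 · 7 = (a × b) mod 30 with a = 29, b = 7

29 · 7 = 23


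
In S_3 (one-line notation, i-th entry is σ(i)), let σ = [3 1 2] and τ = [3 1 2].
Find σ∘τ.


σ∘τ: apply τ first, then σ
1 →τ 3 →σ 2
2 →τ 1 →σ 3
3 →τ 2 →σ 1

σ∘τ = [2 3 1]


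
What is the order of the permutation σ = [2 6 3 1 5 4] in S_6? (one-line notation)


Cycle decomposition: (1 2 6 4)
Cycle lengths: 4
Order = lcm(4) = 4

ord(σ) = 4


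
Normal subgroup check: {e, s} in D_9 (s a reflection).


H = {e, s} in D_9 (s a reflection)
r·s·r⁻¹ = sr⁻² ≠ s for n ≥ 3, so {e, s} is not closed under conjugation

No, not a normal subgroup


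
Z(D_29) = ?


Z(G) = {g ∈ G | gx = xg for all x ∈ G}
For odd n, Z(D_n) = {e}: no nontrivial rotation commutes with all reflections

Z(D_29) = {e}


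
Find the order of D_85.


|D_n| = 2n (n rotations and n reflections)
|D_85| = 2×85 = 170

|D_85| = 170


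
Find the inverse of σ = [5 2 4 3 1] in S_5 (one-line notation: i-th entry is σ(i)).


To find σ⁻¹, swap domain and range:
σ(1) = 5 → σ⁻¹(5) = 1
σ(2) = 2 → σ⁻¹(2) = 2
σ(3) = 4 → σ⁻¹(4) = 3
σ(4) = 3 → σ⁻¹(3) = 4
σ(5) = 1 → σ⁻¹(1) = 5

σ⁻¹ = [5 2 4 3 1]


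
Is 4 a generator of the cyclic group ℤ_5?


g generates ℤ_n iff gcd(g, n) = 1
gcd(4, 5) = 1
Since gcd = 1, 4 is a generator.

Yes, 4 generates ℤ_5


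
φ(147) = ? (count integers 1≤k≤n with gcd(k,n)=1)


Factor n: 147 = 3 × 7^2
φ(n) = n · ∏(1 - 1/p) over distinct primes p | n
φ(147) = 147 · (1 - 1/3) · (1 - 1/7) = 84

φ(147) = 84


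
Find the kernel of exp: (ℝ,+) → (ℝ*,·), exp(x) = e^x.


Kernel = preimage of identity
ker(exp) = {x ∈ ℝ | e^x = 1} = {0}

ker(exp) = {0}


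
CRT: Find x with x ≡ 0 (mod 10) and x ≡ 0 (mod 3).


m₁ = 10, m₂ = 3, gcd = 1, so CRT applies. M = m₁·m₂ = 30
Let M₁ = M/m₁ = 3, M₂ = M/m₂ = 10
Find y₁ ≡ M₁⁻¹ (mod m₁): 3⁻¹ ≡ 7 (mod 10)
Find y₂ ≡ M₂⁻¹ (mod m₂): 10⁻¹ ≡ 1 (mod 3)
x = a₁·M₁·y₁ + a₂·M₂·y₂ = 0·3·7 + 0·10·1 = 0
Reduce mod 30: x ≡ 0
Check: 0 mod 10 = 0 ✓, 0 mod 3 = 0 ✓

x ≡ 0 (mod 30)


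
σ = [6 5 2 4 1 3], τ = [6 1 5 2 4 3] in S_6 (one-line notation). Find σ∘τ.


σ∘τ: apply τ first, then σ
1 →τ 6 →σ 3
2 →τ 1 →σ 6
3 →τ 5 →σ 1
4 →τ 2 →σ 5
5 →τ 4 →σ 4
6 →τ 3 →σ 2

σ∘τ = [3 6 1 5 4 2]


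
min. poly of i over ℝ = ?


i satisfies x² + 1 = 0, irreducible over ℝ

Minimal polynomial: x² + 1


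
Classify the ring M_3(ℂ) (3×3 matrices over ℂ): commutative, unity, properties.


Matrix multiplication is non-commutative for n ≥ 2; the identity matrix I is the unity; singular matrices give zero divisors, so not an integral domain
Commutative: No
Integral domain: No
Has unity: Yes

M_3(ℂ) (3×3 matrices over ℂ): Commutative=No, Unity=Yes


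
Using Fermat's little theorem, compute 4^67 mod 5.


Fermat's little theorem: if p is prime and gcd(a,p)=1, then a^(p-1) ≡ 1 (mod p)
p = 5 is prime, gcd(4,5) = 1
Reduce exponent: 67 mod 4 = 3
So 4^67 ≡ 4^3 (mod 5)
4^3 mod 5 = 4

4^67 ≡ 4 (mod 5)


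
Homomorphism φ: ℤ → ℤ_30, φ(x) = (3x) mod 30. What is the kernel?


Kernel = preimage of identity
ker(φ) = {x ∈ ℤ : 3x ≡ 0 (mod 30)}. gcd(3,30) = 3, so 3x ≡ 0 (mod 30) ⟺ x ≡ 0 (mod 30/3 = 10). Hence ker(φ) = 10ℤ

ker(φ) = 10ℤ


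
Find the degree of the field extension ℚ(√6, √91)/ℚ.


[ℚ(√6,√91):ℚ] = [ℚ(√6,√91):ℚ(√6)]·[ℚ(√6):ℚ] = 2·2 = 4

[ℚ(√6, √91)/ℚ] = 4


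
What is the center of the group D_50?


Z(G) = {g ∈ G | gx = xg for all x ∈ G}
For even n, Z(D_n) = {e, r^(n/2)}: the 180° rotation r^25 commutes with every reflection and rotation

Z(D_50) = {e, r^25}


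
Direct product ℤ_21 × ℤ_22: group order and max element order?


|ℤ_21 × ℤ_22| = 21 × 22 = 462
Max element order = lcm(21,22) = 462
Cyclic? Yes (gcd=1)

|ℤ_21×ℤ_22| = 462, max element order = 462


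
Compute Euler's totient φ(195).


Factor n: 195 = 3 × 5 × 13
φ(n) = n · ∏(1 - 1/p) over distinct primes p | n
φ(195) = 195 · (1 - 1/3) · (1 - 1/5) · (1 - 1/13) = 96

φ(195) = 96


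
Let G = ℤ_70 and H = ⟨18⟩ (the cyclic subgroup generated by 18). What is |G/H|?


|⟨18⟩| = n / gcd(18, 70) = 70 / 2 = 35
H is normal (ℤ_70 is abelian).
|G/H| = |G| / |H| = 70 / 35 = 2

|G/H| = 2


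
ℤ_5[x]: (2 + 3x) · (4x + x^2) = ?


Expand and collect like terms; reduce coefficients mod 5:
x^0: 2·0 = 0 ≡ 0 (mod 5)
x^1: 2·4 + 3·0 = 8 ≡ 3 (mod 5)
x^2: 2·1 + 3·4 = 14 ≡ 4 (mod 5)
x^3: 3·1 = 3 ≡ 3 (mod 5)
Result: 3x + 4x^2 + 3x^3

f · g = 3x + 4x^2 + 3x^3


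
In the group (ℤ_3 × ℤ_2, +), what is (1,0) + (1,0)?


Operation: componentwise addition mod (3, 2)
(1,0) + (1,0) = ((a₁+b₁) mod 3, (a₂+b₂) mod 2) with a = (1,0), b = (1,0)

(1,0) + (1,0) = (2,0)


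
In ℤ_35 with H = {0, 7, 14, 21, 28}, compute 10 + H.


10 + H = {10 + h (mod 35) : h ∈ H}
10+0=10, 10+7=17, 10+14=24, 10+21=31, 10+28=3
10 + H = {3, 10, 17, 24, 31} = 3 + H

10 + H = {3, 10, 17, 24, 31}


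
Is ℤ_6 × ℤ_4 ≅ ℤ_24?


Comparing ℤ_6 × ℤ_4 and ℤ_24:
gcd(6,4) = 2 ≠ 1. Max element order in ℤ_6×ℤ_4 is lcm(6,4) = 12 < 24, so it has no element of order 24

No, ℤ_6 × ℤ_4 ≇ ℤ_24


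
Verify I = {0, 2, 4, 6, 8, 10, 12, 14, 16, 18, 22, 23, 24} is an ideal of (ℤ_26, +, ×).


Check ideal conditions for I = {0, 2, 4, 6, 8, 10, 12, 14, 16, 18, 22, 23, 24} in ℤ_26:
(1) I is an additive subgroup? No
(2) For r ∈ ℤ_26 and a ∈ I: r·a ∈ I? No  [counterexample: r=2, a=10, r·a mod 26 = 20 ∉ I]

No, I is not an ideal of ℤ_26


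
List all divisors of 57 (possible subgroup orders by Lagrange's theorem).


Lagrange's theorem: |H| divides |G|
|G| = 57
Divisors of 57: 1, 3, 19, 57

Possible subgroup orders: {1, 3, 19, 57}


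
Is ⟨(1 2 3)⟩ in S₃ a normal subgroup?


H = ⟨(1 2 3)⟩ in S₃
⟨(1 2 3)⟩ has order 3 and index 2 in S₃; index-2 subgroups are normal

Yes, normal subgroup


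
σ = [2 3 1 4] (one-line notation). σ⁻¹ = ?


To find σ⁻¹, swap domain and range:
σ(1) = 2 → σ⁻¹(2) = 1
σ(2) = 3 → σ⁻¹(3) = 2
σ(3) = 1 → σ⁻¹(1) = 3
σ(4) = 4 → σ⁻¹(4) = 4

σ⁻¹ = [3 1 2 4]


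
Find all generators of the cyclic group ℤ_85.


g generates ℤ_n iff gcd(g,n) = 1
Prime factors of 85: 5, 17
Generators are g ∈ {1,...,84} not divisible by any of these primes.
Generators: {1, 2, 3, 4, 6, 7, 8, 9, 11, 12, 13, 14, 16, 18, 19, 21, 22, 23, 24, 26, 27, 28, 29, 31, 32, 33, 36, 37, 38, 39, 41, 42, 43, 44, 46, 47, 48, 49, 52, 53, 54, 56, 57, 58, 59, 61, 62, 63, 64, 66, 67, 69, 71, 72, 73, 74, 76, 77, 78, 79, 81, 82, 83, 84}
Number of generators = φ(85) = 64

Generators of ℤ_85 = {1, 2, 3, 4, 6, 7, 8, 9, 11, 12, 13, 14, 16, 18, 19, 21, 22, 23, 24, 26, 27, 28, 29, 31, 32, 33, 36, 37, 38, 39, 41, 42, 43, 44, 46, 47, 48, 49, 52, 53, 54, 56, 57, 58, 59, 61, 62, 63, 64, 66, 67, 69, 71, 72, 73, 74, 76, 77, 78, 79, 81, 82, 83, 84}


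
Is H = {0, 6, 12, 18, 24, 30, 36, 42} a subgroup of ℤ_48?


Subgroup test for H = {0, 6, 12, 18, 24, 30, 36, 42} in (ℤ_48, +):
(1) 0 ∈ H? Yes
(2) Closure: for all a,b ∈ H, (a+b) mod 48 ∈ H? Yes
(3) Inverses: for all a ∈ H, -a mod 48 ∈ H? Yes

Yes, H is a subgroup of ℤ_48


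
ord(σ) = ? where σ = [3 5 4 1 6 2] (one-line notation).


Cycle decomposition: (1 3 4) (2 5 6)
Cycle lengths: 3, 3
Order = lcm(3, 3) = 3

ord(σ) = 3


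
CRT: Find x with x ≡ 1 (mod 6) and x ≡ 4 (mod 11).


m₁ = 6, m₂ = 11, gcd = 1, so CRT applies. M = m₁·m₂ = 66
Let M₁ = M/m₁ = 11, M₂ = M/m₂ = 6
Find y₁ ≡ M₁⁻¹ (mod m₁): 11⁻¹ ≡ 5 (mod 6)
Find y₂ ≡ M₂⁻¹ (mod m₂): 6⁻¹ ≡ 2 (mod 11)
x = a₁·M₁·y₁ + a₂·M₂·y₂ = 1·11·5 + 4·6·2 = 103
Reduce mod 66: x ≡ 37
Check: 37 mod 6 = 1 ✓, 37 mod 11 = 4 ✓

x ≡ 37 (mod 66)


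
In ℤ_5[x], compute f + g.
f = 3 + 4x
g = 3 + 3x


Add coefficients mod 5:
x^0: 3 + 3 = 1 (mod 5)
x^1: 4 + 3 = 2 (mod 5)
Result: 1 + 2x

f + g = 1 + 2x


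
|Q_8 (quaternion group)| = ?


Q_8 = {±1, ±i, ±j, ±k}
|Q_8| = 8

|Q_8 (quaternion group)| = 8


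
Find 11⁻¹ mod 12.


Use the extended Euclidean algorithm to write 1 = 11·s + 12·t; then s mod 12 is the inverse.
Euclidean algorithm:
  11 = 0·12 + 11
  12 = 1·11 + 1
  11 = 11·1 + 0
gcd(11,12) = 1
Back-substitution gives: 11·(-1) + 12·(1) = 1
So 11⁻¹ ≡ -1 ≡ 11 (mod 12)
Check: 11 × 11 = 121 ≡ 1 (mod 12) ✓

11⁻¹ ≡ 11 (mod 12)


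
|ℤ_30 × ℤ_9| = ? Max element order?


|ℤ_30 × ℤ_9| = 30 × 9 = 270
Max element order = lcm(30,9) = 90
Cyclic? No (gcd=3)

|ℤ_30×ℤ_9| = 270, max element order = 90


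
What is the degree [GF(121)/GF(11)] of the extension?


GF(121) = GF(11^2), so the extension degree is 2

[GF(121)/GF(11)] = 2


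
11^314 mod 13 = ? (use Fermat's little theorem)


Fermat's little theorem: if p is prime and gcd(a,p)=1, then a^(p-1) ≡ 1 (mod p)
p = 13 is prime, gcd(11,13) = 1
Reduce exponent: 314 mod 12 = 2
So 11^314 ≡ 11^2 (mod 13)
11^2 mod 13 = 4

11^314 ≡ 4 (mod 13)


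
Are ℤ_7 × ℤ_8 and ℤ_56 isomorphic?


Comparing ℤ_7 × ℤ_8 and ℤ_56:
gcd(7,8) = 1, so ℤ_7 × ℤ_8 ≅ ℤ_56 (CRT)

Yes, ℤ_7 × ℤ_8 ≅ ℤ_56


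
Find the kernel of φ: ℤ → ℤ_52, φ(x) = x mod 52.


Kernel = preimage of identity
ker(φ) = {x ∈ ℤ : x ≡ 0 (mod 52)} = 52ℤ = {0, ±52, ±104, ...}

ker(φ) = 52ℤ


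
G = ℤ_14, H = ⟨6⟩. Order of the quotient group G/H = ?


|⟨6⟩| = n / gcd(6, 14) = 14 / 2 = 7
H is normal (ℤ_14 is abelian).
|G/H| = |G| / |H| = 14 / 7 = 2

|G/H| = 2


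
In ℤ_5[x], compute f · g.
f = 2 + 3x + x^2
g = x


Expand and collect like terms; reduce coefficients mod 5:
x^0: 2·0 = 0 ≡ 0 (mod 5)
x^1: 2·1 + 3·0 = 2 ≡ 2 (mod 5)
x^2: 3·1 + 1·0 = 3 ≡ 3 (mod 5)
x^3: 1·1 = 1 ≡ 1 (mod 5)
Result: 2x + 3x^2 + x^3

f · g = 2x + 3x^2 + x^3


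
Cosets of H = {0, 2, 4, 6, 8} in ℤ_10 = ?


H = {0, 2, 4, 6, 8}, |H| = 5
Number of cosets = |G|/|H| = 10/5 = 2
0 + H = {0, 2, 4, 6, 8}
1 + H = {1, 3, 5, 7, 9}

Cosets: 0+H={0,2,4,6,8}; 1+H={1,3,5,7,9}


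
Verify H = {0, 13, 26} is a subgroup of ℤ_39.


Subgroup test for H = {0, 13, 26} in (ℤ_39, +):
(1) 0 ∈ H? Yes
(2) Closure: for all a,b ∈ H, (a+b) mod 39 ∈ H? Yes
(3) Inverses: for all a ∈ H, -a mod 39 ∈ H? Yes

Yes, H is a subgroup of ℤ_39


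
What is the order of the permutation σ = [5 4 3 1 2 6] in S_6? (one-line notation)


Cycle decomposition: (1 5 2 4)
Cycle lengths: 4
Order = lcm(4) = 4

ord(σ) = 4


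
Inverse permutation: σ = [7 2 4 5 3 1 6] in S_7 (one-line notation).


To find σ⁻¹, swap domain and range:
σ(1) = 7 → σ⁻¹(7) = 1
σ(2) = 2 → σ⁻¹(2) = 2
σ(3) = 4 → σ⁻¹(4) = 3
σ(4) = 5 → σ⁻¹(5) = 4
σ(5) = 3 → σ⁻¹(3) = 5
σ(6) = 1 → σ⁻¹(1) = 6
σ(7) = 6 → σ⁻¹(6) = 7

σ⁻¹ = [6 2 5 3 4 7 1]


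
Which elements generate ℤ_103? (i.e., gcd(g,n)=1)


g generates ℤ_n iff gcd(g,n) = 1
Prime factors of 103: 103
Generators are g ∈ {1,...,102} not divisible by any of these primes.
Generators: {1, 2, 3, 4, 5, 6, 7, 8, 9, 10, 11, 12, 13, 14, 15, 16, 17, 18, 19, 20, 21, 22, 23, 24, 25, 26, 27, 28, 29, 30, 31, 32, 33, 34, 35, 36, 37, 38, 39, 40, 41, 42, 43, 44, 45, 46, 47, 48, 49, 50, 51, 52, 53, 54, 55, 56, 57, 58, 59, 60, 61, 62, 63, 64, 65, 66, 67, 68, 69, 70, 71, 72, 73, 74, 75, 76, 77, 78, 79, 80, 81, 82, 83, 84, 85, 86, 87, 88, 89, 90, 91, 92, 93, 94, 95, 96, 97, 98, 99, 100, 101, 102}
Number of generators = φ(103) = 102

Generators of ℤ_103 = {1, 2, 3, 4, 5, 6, 7, 8, 9, 10, 11, 12, 13, 14, 15, 16, 17, 18, 19, 20, 21, 22, 23, 24, 25, 26, 27, 28, 29, 30, 31, 32, 33, 34, 35, 36, 37, 38, 39, 40, 41, 42, 43, 44, 45, 46, 47, 48, 49, 50, 51, 52, 53, 54, 55, 56, 57, 58, 59, 60, 61, 62, 63, 64, 65, 66, 67, 68, 69, 70, 71, 72, 73, 74, 75, 76, 77, 78, 79, 80, 81, 82, 83, 84, 85, 86, 87, 88, 89, 90, 91, 92, 93, 94, 95, 96, 97, 98, 99, 100, 101, 102}


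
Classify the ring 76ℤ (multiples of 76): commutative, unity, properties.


76ℤ is a commutative ring under +,× but has no multiplicative identity (1 ∉ 76ℤ); it has no zero divisors, but without unity it is not an integral domain
Commutative: Yes
Integral domain: No
Has unity: No

76ℤ (multiples of 76): Commutative=Yes, Unity=No


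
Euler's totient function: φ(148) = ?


Factor n: 148 = 2^2 × 37
φ(n) = n · ∏(1 - 1/p) over distinct primes p | n
φ(148) = 148 · (1 - 1/2) · (1 - 1/37) = 72

φ(148) = 72


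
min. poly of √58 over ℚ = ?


√58 satisfies x² - 58 = 0, irreducible over ℚ since 58 is squarefree

Minimal polynomial: x² - 58


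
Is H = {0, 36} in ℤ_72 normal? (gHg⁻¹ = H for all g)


H = {0, 36} in ℤ_72
ℤ_72 is abelian; every subgroup of an abelian group is normal

Yes, normal subgroup


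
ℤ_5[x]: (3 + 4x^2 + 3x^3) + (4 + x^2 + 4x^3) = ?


Add coefficients mod 5:
x^0: 3 + 4 = 2 (mod 5)
x^1: 0 + 0 = 0 (mod 5)
x^2: 4 + 1 = 0 (mod 5)
x^3: 3 + 4 = 2 (mod 5)
Result: 2 + 2x^3

f + g = 2 + 2x^3


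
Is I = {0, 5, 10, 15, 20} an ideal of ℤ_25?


Check ideal conditions for I = {0, 5, 10, 15, 20} in ℤ_25:
(1) I is an additive subgroup? Yes
(2) For r ∈ ℤ_25 and a ∈ I: r·a ∈ I? Yes

Yes, I is an ideal of ℤ_25


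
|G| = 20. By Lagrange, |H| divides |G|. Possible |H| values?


Lagrange's theorem: |H| divides |G|
|G| = 20
Divisors of 20: 1, 2, 4, 5, 10, 20

Possible subgroup orders: {1, 2, 4, 5, 10, 20}


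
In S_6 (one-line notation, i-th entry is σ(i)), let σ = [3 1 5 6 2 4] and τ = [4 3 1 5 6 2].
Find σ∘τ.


σ∘τ: apply τ first, then σ
1 →τ 4 →σ 6
2 →τ 3 →σ 5
3 →τ 1 →σ 3
4 →τ 5 →σ 2
5 →τ 6 →σ 4
6 →τ 2 →σ 1

σ∘τ = [6 5 3 2 4 1]


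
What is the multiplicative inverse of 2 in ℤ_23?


Use the extended Euclidean algorithm to write 1 = 2·s + 23·t; then s mod 23 is the inverse.
Euclidean algorithm:
  2 = 0·23 + 2
  23 = 11·2 + 1
  2 = 2·1 + 0
gcd(2,23) = 1
Back-substitution gives: 2·(-11) + 23·(1) = 1
So 2⁻¹ ≡ -11 ≡ 12 (mod 23)
Check: 2 × 12 = 24 ≡ 1 (mod 23) ✓

2⁻¹ ≡ 12 (mod 23)


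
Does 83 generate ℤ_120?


g generates ℤ_n iff gcd(g, n) = 1
gcd(83, 120) = 1
Since gcd = 1, 83 is a generator.

Yes, 83 generates ℤ_120


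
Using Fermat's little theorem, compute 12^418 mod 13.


Fermat's little theorem: if p is prime and gcd(a,p)=1, then a^(p-1) ≡ 1 (mod p)
p = 13 is prime, gcd(12,13) = 1
Reduce exponent: 418 mod 12 = 10
So 12^418 ≡ 12^10 (mod 13)
12^10 mod 13 = 1

12^418 ≡ 1 (mod 13)


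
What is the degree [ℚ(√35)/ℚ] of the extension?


√35 has minimal polynomial x² - 35 (irreducible over ℚ since 35 is squarefree)

[ℚ(√35)/ℚ] = 2


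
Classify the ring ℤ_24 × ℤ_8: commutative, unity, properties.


Direct product ring; commutative with unity (1,1); but (1,0)·(0,1) = (0,0) gives zero divisors, so not an integral domain
Commutative: Yes
Integral domain: No
Has unity: Yes

ℤ_24 × ℤ_8: Commutative=Yes, Unity=Yes


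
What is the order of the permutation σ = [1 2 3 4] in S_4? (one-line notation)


Cycle decomposition: identity (all elements fixed)
Order = 1 (identity has order 1)

ord(σ) = 1


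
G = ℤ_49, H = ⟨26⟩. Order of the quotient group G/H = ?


|⟨26⟩| = n / gcd(26, 49) = 49 / 1 = 49
H is normal (ℤ_49 is abelian).
|G/H| = |G| / |H| = 49 / 49 = 1

|G/H| = 1


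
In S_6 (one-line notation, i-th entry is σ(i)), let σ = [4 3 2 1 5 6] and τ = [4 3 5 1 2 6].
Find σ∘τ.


σ∘τ: apply τ first, then σ
1 →τ 4 →σ 1
2 →τ 3 →σ 2
3 →τ 5 →σ 5
4 →τ 1 →σ 4
5 →τ 2 →σ 3
6 →τ 6 →σ 6

σ∘τ = [1 2 5 4 3 6]


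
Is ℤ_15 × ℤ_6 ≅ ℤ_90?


Comparing ℤ_15 × ℤ_6 and ℤ_90:
gcd(15,6) = 3 ≠ 1. Max element order in ℤ_15×ℤ_6 is lcm(15,6) = 30 < 90, so it has no element of order 90

No, ℤ_15 × ℤ_6 ≇ ℤ_90


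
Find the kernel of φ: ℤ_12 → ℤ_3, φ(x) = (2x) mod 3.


Kernel = preimage of identity
ker(φ) = {x ∈ ℤ_12 : 2x ≡ 0 (mod 3)}. Since 3 | 12, φ is well-defined. The kernel is the cyclic subgroup ⟨3⟩ of ℤ_12 (order 4), i.e. {0, 3, 6, 9}

ker(φ) = {0, 3, 6, 9}


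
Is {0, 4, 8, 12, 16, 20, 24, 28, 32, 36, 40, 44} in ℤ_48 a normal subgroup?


H = {0, 4, 8, 12, 16, 20, 24, 28, 32, 36, 40, 44} in ℤ_48
ℤ_48 is abelian; every subgroup of an abelian group is normal

Yes, normal subgroup


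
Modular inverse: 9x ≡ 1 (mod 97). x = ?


Use the extended Euclidean algorithm to write 1 = 9·s + 97·t; then s mod 97 is the inverse.
Euclidean algorithm:
  9 = 0·97 + 9
  97 = 10·9 + 7
  9 = 1·7 + 2
  7 = 3·2 + 1
  2 = 2·1 + 0
gcd(9,97) = 1
Back-substitution gives: 9·(-43) + 97·(4) = 1
So 9⁻¹ ≡ -43 ≡ 54 (mod 97)
Check: 9 × 54 = 486 ≡ 1 (mod 97) ✓

9⁻¹ ≡ 54 (mod 97)


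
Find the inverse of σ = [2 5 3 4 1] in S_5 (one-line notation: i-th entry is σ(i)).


To find σ⁻¹, swap domain and range:
σ(1) = 2 → σ⁻¹(2) = 1
σ(2) = 5 → σ⁻¹(5) = 2
σ(3) = 3 → σ⁻¹(3) = 3
σ(4) = 4 → σ⁻¹(4) = 4
σ(5) = 1 → σ⁻¹(1) = 5

σ⁻¹ = [5 1 3 4 2]


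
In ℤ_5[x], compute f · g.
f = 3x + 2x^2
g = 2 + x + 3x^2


Expand and collect like terms; reduce coefficients mod 5:
x^0: 0·2 = 0 ≡ 0 (mod 5)
x^1: 0·1 + 3·2 = 6 ≡ 1 (mod 5)
x^2: 0·3 + 3·1 + 2·2 = 7 ≡ 2 (mod 5)
x^3: 3·3 + 2·1 = 11 ≡ 1 (mod 5)
x^4: 2·3 = 6 ≡ 1 (mod 5)
Result: x + 2x^2 + x^3 + x^4

f · g = x + 2x^2 + x^3 + x^4


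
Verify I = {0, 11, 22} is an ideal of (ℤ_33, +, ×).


Check ideal conditions for I = {0, 11, 22} in ℤ_33:
(1) I is an additive subgroup? Yes
(2) For r ∈ ℤ_33 and a ∈ I: r·a ∈ I? Yes

Yes, I is an ideal of ℤ_33


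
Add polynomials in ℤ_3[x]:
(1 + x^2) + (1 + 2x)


Add coefficients mod 3:
x^0: 1 + 1 = 2 (mod 3)
x^1: 0 + 2 = 2 (mod 3)
x^2: 1 + 0 = 1 (mod 3)
Result: 2 + 2x + x^2

f + g = 2 + 2x + x^2


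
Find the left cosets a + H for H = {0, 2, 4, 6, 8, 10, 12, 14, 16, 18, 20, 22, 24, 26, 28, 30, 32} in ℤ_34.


H = {0, 2, 4, 6, 8, 10, 12, 14, 16, 18, 20, 22, 24, 26, 28, 30, 32}, |H| = 17
Number of cosets = |G|/|H| = 34/17 = 2
0 + H = {0, 2, 4, 6, 8, 10, 12, 14, 16, 18, 20, 22, 24, 26, 28, 30, 32}
1 + H = {1, 3, 5, 7, 9, 11, 13, 15, 17, 19, 21, 23, 25, 27, 29, 31, 33}

Cosets: 0+H={0,2,4,6,8,10,12,14,16,18,20,22,24,26,28,30,32}; 1+H={1,3,5,7,9,11,13,15,17,19,21,23,25,27,29,31,33}


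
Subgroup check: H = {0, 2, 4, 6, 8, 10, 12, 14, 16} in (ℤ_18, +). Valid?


Subgroup test for H = {0, 2, 4, 6, 8, 10, 12, 14, 16} in (ℤ_18, +):
(1) 0 ∈ H? Yes
(2) Closure: for all a,b ∈ H, (a+b) mod 18 ∈ H? Yes
(3) Inverses: for all a ∈ H, -a mod 18 ∈ H? Yes

Yes, H is a subgroup of ℤ_18


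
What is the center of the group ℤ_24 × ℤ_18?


Z(G) = {g ∈ G | gx = xg for all x ∈ G}
Direct product of abelian groups is abelian, so Z(G) = G

Z(ℤ_24 × ℤ_18) = ℤ_24 × ℤ_18


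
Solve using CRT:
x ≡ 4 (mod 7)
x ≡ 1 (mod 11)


m₁ = 7, m₂ = 11, gcd = 1, so CRT applies. M = m₁·m₂ = 77
Let M₁ = M/m₁ = 11, M₂ = M/m₂ = 7
Find y₁ ≡ M₁⁻¹ (mod m₁): 11⁻¹ ≡ 2 (mod 7)
Find y₂ ≡ M₂⁻¹ (mod m₂): 7⁻¹ ≡ 8 (mod 11)
x = a₁·M₁·y₁ + a₂·M₂·y₂ = 4·11·2 + 1·7·8 = 144
Reduce mod 77: x ≡ 67
Check: 67 mod 7 = 4 ✓, 67 mod 11 = 1 ✓

x ≡ 67 (mod 77)


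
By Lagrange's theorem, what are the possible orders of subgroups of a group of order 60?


Lagrange's theorem: |H| divides |G|
|G| = 60
Divisors of 60: 1, 2, 3, 4, 5, 6, 10, 12, 15, 20, 30, 60

Possible subgroup orders: {1, 2, 3, 4, 5, 6, 10, 12, 15, 20, 30, 60}


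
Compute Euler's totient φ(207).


Factor n: 207 = 3^2 × 23
φ(n) = n · ∏(1 - 1/p) over distinct primes p | n
φ(207) = 207 · (1 - 1/3) · (1 - 1/23) = 132

φ(207) = 132


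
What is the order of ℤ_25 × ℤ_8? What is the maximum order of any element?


|ℤ_25 × ℤ_8| = 25 × 8 = 200
Max element order = lcm(25,8) = 200
Cyclic? Yes (gcd=1)

|ℤ_25×ℤ_8| = 200, max element order = 200


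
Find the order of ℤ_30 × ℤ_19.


|A × B| = |A| · |B|
|ℤ_30 × ℤ_19| = 30 × 19 = 570

|ℤ_30 × ℤ_19| = 570


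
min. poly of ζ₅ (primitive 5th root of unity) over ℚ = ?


ζ₅ is a root of Φ₅(x) = x⁴ + x³ + x² + x + 1, irreducible over ℚ

Minimal polynomial: x⁴ + x³ + x² + x + 1


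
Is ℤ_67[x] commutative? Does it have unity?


ℤ_67 is a field (n prime), so ℤ_67[x] is a commutative integral domain with unity
Commutative: Yes
Integral domain: Yes
Has unity: Yes

ℤ_67[x]: Commutative=Yes, Unity=Yes


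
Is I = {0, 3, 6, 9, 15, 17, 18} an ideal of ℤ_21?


Check ideal conditions for I = {0, 3, 6, 9, 15, 17, 18} in ℤ_21:
(1) I is an additive subgroup? No
(2) For r ∈ ℤ_21 and a ∈ I: r·a ∈ I? No  [counterexample: r=2, a=6, r·a mod 21 = 12 ∉ I]

No, I is not an ideal of ℤ_21


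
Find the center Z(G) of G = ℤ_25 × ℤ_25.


Z(G) = {g ∈ G | gx = xg for all x ∈ G}
Direct product of abelian groups is abelian, so Z(G) = G

Z(ℤ_25 × ℤ_25) = ℤ_25 × ℤ_25


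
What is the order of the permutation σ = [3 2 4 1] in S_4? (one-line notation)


Cycle decomposition: (1 3 4)
Cycle lengths: 3
Order = lcm(3) = 3

ord(σ) = 3


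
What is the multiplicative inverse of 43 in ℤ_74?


Use the extended Euclidean algorithm to write 1 = 43·s + 74·t; then s mod 74 is the inverse.
Euclidean algorithm:
  43 = 0·74 + 43
  74 = 1·43 + 31
  43 = 1·31 + 12
  31 = 2·12 + 7
  12 = 1·7 + 5
  7 = 1·5 + 2
  5 = 2·2 + 1
  2 = 2·1 + 0
gcd(43,74) = 1
Back-substitution gives: 43·(31) + 74·(-18) = 1
So 43⁻¹ ≡ 31 ≡ 31 (mod 74)
Check: 43 × 31 = 1333 ≡ 1 (mod 74) ✓

43⁻¹ ≡ 31 (mod 74)


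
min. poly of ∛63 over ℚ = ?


∛63 satisfies x³ - 63 = 0, irreducible over ℚ (no rational root; 63 is not a perfect cube)

Minimal polynomial: x³ - 63


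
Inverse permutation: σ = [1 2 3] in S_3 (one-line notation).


To find σ⁻¹, swap domain and range:
σ(1) = 1 → σ⁻¹(1) = 1
σ(2) = 2 → σ⁻¹(2) = 2
σ(3) = 3 → σ⁻¹(3) = 3

σ⁻¹ = [1 2 3]


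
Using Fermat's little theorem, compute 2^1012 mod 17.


Fermat's little theorem: if p is prime and gcd(a,p)=1, then a^(p-1) ≡ 1 (mod p)
p = 17 is prime, gcd(2,17) = 1
Reduce exponent: 1012 mod 16 = 4
So 2^1012 ≡ 2^4 (mod 17)
2^4 mod 17 = 16

2^1012 ≡ 16 (mod 17)


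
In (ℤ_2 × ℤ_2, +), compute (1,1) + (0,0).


Operation: componentwise addition mod (2, 2)
(1,1) + (0,0) = ((a₁+b₁) mod 2, (a₂+b₂) mod 2) with a = (1,1), b = (0,0)

(1,1) + (0,0) = (1,1)


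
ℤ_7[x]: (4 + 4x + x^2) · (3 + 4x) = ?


Expand and collect like terms; reduce coefficients mod 7:
x^0: 4·3 = 12 ≡ 5 (mod 7)
x^1: 4·4 + 4·3 = 28 ≡ 0 (mod 7)
x^2: 4·4 + 1·3 = 19 ≡ 5 (mod 7)
x^3: 1·4 = 4 ≡ 4 (mod 7)
Result: 5 + 5x^2 + 4x^3

f · g = 5 + 5x^2 + 4x^3


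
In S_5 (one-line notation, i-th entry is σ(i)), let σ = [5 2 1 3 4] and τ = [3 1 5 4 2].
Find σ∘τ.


σ∘τ: apply τ first, then σ
1 →τ 3 →σ 1
2 →τ 1 →σ 5
3 →τ 5 →σ 4
4 →τ 4 →σ 3
5 →τ 2 →σ 2

σ∘τ = [1 5 4 3 2]


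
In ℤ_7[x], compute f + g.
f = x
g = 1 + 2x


Add coefficients mod 7:
x^0: 0 + 1 = 1 (mod 7)
x^1: 1 + 2 = 3 (mod 7)
Result: 1 + 3x

f + g = 1 + 3x


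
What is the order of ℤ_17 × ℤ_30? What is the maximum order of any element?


|ℤ_17 × ℤ_30| = 17 × 30 = 510
Max element order = lcm(17,30) = 510
Cyclic? Yes (gcd=1)

|ℤ_17×ℤ_30| = 510, max element order = 510


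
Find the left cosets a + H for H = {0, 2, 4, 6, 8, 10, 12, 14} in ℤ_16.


H = {0, 2, 4, 6, 8, 10, 12, 14}, |H| = 8
Number of cosets = |G|/|H| = 16/8 = 2
0 + H = {0, 2, 4, 6, 8, 10, 12, 14}
1 + H = {1, 3, 5, 7, 9, 11, 13, 15}

Cosets: 0+H={0,2,4,6,8,10,12,14}; 1+H={1,3,5,7,9,11,13,15}


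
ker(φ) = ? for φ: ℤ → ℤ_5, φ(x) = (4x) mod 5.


Kernel = preimage of identity
ker(φ) = {x ∈ ℤ : 4x ≡ 0 (mod 5)}. gcd(4,5) = 1, so 4x ≡ 0 (mod 5) ⟺ x ≡ 0 (mod 5/1 = 5). Hence ker(φ) = 5ℤ

ker(φ) = 5ℤ


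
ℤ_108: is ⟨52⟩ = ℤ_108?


g generates ℤ_n iff gcd(g, n) = 1
gcd(52, 108) = 4
Since gcd = 4 ≠ 1, ⟨52⟩ has order 27 < 108, so 52 is not a generator.

No, 52 does not generate ℤ_108


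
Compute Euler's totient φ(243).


Factor n: 243 = 3^5
φ(n) = n · ∏(1 - 1/p) over distinct primes p | n
φ(243) = 243 · (1 - 1/3) = 162

φ(243) = 162


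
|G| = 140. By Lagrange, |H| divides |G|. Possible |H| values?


Lagrange's theorem: |H| divides |G|
|G| = 140
Divisors of 140: 1, 2, 4, 5, 7, 10, 14, 20, 28, 35, 70, 140

Possible subgroup orders: {1, 2, 4, 5, 7, 10, 14, 20, 28, 35, 70, 140}


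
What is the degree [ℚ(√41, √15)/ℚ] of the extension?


[ℚ(√41,√15):ℚ] = [ℚ(√41,√15):ℚ(√41)]·[ℚ(√41):ℚ] = 2·2 = 4

[ℚ(√41, √15)/ℚ] = 4


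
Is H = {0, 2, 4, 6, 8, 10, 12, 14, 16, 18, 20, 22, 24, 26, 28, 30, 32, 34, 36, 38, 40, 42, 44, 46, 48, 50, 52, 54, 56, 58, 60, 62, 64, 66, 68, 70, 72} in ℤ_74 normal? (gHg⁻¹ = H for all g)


H = {0, 2, 4, 6, 8, 10, 12, 14, 16, 18, 20, 22, 24, 26, 28, 30, 32, 34, 36, 38, 40, 42, 44, 46, 48, 50, 52, 54, 56, 58, 60, 62, 64, 66, 68, 70, 72} in ℤ_74
ℤ_74 is abelian; every subgroup of an abelian group is normal

Yes, normal subgroup


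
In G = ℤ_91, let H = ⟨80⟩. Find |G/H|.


|⟨80⟩| = n / gcd(80, 91) = 91 / 1 = 91
H is normal (ℤ_91 is abelian).
|G/H| = |G| / |H| = 91 / 91 = 1

|G/H| = 1


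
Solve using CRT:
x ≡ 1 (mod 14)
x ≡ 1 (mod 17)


m₁ = 14, m₂ = 17, gcd = 1, so CRT applies. M = m₁·m₂ = 238
Let M₁ = M/m₁ = 17, M₂ = M/m₂ = 14
Find y₁ ≡ M₁⁻¹ (mod m₁): 17⁻¹ ≡ 5 (mod 14)
Find y₂ ≡ M₂⁻¹ (mod m₂): 14⁻¹ ≡ 11 (mod 17)
x = a₁·M₁·y₁ + a₂·M₂·y₂ = 1·17·5 + 1·14·11 = 239
Reduce mod 238: x ≡ 1
Check: 1 mod 14 = 1 ✓, 1 mod 17 = 1 ✓

x ≡ 1 (mod 238)


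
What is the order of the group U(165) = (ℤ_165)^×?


U(n) is the group of units mod n; |U(n)| = φ(n)
|U(165)| = φ(165) = 80

|U(165) = (ℤ_165)^×| = 80


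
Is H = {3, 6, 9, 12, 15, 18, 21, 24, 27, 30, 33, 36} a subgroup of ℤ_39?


Subgroup test for H = {3, 6, 9, 12, 15, 18, 21, 24, 27, 30, 33, 36} in (ℤ_39, +):
(1) 0 ∈ H? No
(2) Closure: for all a,b ∈ H, (a+b) mod 39 ∈ H? No  [counterexample: 3 + 36 = 0 ∉ H]
(3) Inverses: for all a ∈ H, -a mod 39 ∈ H? Yes

No, H is not a subgroup of ℤ_39


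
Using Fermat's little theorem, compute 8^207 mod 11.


Fermat's little theorem: if p is prime and gcd(a,p)=1, then a^(p-1) ≡ 1 (mod p)
p = 11 is prime, gcd(8,11) = 1
Reduce exponent: 207 mod 10 = 7
So 8^207 ≡ 8^7 (mod 11)
8^7 mod 11 = 2

8^207 ≡ 2 (mod 11)


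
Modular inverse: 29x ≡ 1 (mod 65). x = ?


Use the extended Euclidean algorithm to write 1 = 29·s + 65·t; then s mod 65 is the inverse.
Euclidean algorithm:
  29 = 0·65 + 29
  65 = 2·29 + 7
  29 = 4·7 + 1
  7 = 7·1 + 0
gcd(29,65) = 1
Back-substitution gives: 29·(9) + 65·(-4) = 1
So 29⁻¹ ≡ 9 ≡ 9 (mod 65)
Check: 29 × 9 = 261 ≡ 1 (mod 65) ✓

29⁻¹ ≡ 9 (mod 65)


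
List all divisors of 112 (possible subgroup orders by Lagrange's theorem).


Lagrange's theorem: |H| divides |G|
|G| = 112
Divisors of 112: 1, 2, 4, 7, 8, 14, 16, 28, 56, 112

Possible subgroup orders: {1, 2, 4, 7, 8, 14, 16, 28, 56, 112}


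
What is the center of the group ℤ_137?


Z(G) = {g ∈ G | gx = xg for all x ∈ G}
ℤ_137 is abelian, so Z(G) = G

Z(ℤ_137) = ℤ_137


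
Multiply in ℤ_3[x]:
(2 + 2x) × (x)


Expand and collect like terms; reduce coefficients mod 3:
x^0: 2·0 = 0 ≡ 0 (mod 3)
x^1: 2·1 + 2·0 = 2 ≡ 2 (mod 3)
x^2: 2·1 = 2 ≡ 2 (mod 3)
Result: 2x + 2x^2

f · g = 2x + 2x^2


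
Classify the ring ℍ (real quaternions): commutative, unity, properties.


quaternion multiplication is non-commutative (ij = k ≠ ji = -k); has unity 1; a division ring but not an integral domain since integral domains are commutative by convention
Commutative: No
Integral domain: No
Has unity: Yes

ℍ (real quaternions): Commutative=No, Unity=Yes


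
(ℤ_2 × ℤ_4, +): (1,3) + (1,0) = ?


Operation: componentwise addition mod (2, 4)
(1,3) + (1,0) = ((a₁+b₁) mod 2, (a₂+b₂) mod 4) with a = (1,3), b = (1,0)

(1,3) + (1,0) = (0,3)


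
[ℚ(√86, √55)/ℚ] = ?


[ℚ(√86,√55):ℚ] = [ℚ(√86,√55):ℚ(√86)]·[ℚ(√86):ℚ] = 2·2 = 4

[ℚ(√86, √55)/ℚ] = 4


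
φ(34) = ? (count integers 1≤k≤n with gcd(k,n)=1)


Factor n: 34 = 2 × 17
φ(n) = n · ∏(1 - 1/p) over distinct primes p | n
φ(34) = 34 · (1 - 1/2) · (1 - 1/17) = 16

φ(34) = 16


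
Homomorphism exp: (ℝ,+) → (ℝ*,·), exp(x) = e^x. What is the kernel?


Kernel = preimage of identity
ker(exp) = {x ∈ ℝ | e^x = 1} = {0}

ker(exp) = {0}


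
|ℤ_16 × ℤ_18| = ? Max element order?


|ℤ_16 × ℤ_18| = 16 × 18 = 288
Max element order = lcm(16,18) = 144
Cyclic? No (gcd=2)

|ℤ_16×ℤ_18| = 288, max element order = 144


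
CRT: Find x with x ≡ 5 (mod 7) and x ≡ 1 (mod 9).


m₁ = 7, m₂ = 9, gcd = 1, so CRT applies. M = m₁·m₂ = 63
Let M₁ = M/m₁ = 9, M₂ = M/m₂ = 7
Find y₁ ≡ M₁⁻¹ (mod m₁): 9⁻¹ ≡ 4 (mod 7)
Find y₂ ≡ M₂⁻¹ (mod m₂): 7⁻¹ ≡ 4 (mod 9)
x = a₁·M₁·y₁ + a₂·M₂·y₂ = 5·9·4 + 1·7·4 = 208
Reduce mod 63: x ≡ 19
Check: 19 mod 7 = 5 ✓, 19 mod 9 = 1 ✓

x ≡ 19 (mod 63)


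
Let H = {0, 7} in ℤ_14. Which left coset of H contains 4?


4 + H = {4 + h (mod 14) : h ∈ H}
4+0=4, 4+7=11

4 + H = {4, 11}


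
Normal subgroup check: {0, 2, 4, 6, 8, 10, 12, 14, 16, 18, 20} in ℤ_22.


H = {0, 2, 4, 6, 8, 10, 12, 14, 16, 18, 20} in ℤ_22
ℤ_22 is abelian; every subgroup of an abelian group is normal

Yes, normal subgroup
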